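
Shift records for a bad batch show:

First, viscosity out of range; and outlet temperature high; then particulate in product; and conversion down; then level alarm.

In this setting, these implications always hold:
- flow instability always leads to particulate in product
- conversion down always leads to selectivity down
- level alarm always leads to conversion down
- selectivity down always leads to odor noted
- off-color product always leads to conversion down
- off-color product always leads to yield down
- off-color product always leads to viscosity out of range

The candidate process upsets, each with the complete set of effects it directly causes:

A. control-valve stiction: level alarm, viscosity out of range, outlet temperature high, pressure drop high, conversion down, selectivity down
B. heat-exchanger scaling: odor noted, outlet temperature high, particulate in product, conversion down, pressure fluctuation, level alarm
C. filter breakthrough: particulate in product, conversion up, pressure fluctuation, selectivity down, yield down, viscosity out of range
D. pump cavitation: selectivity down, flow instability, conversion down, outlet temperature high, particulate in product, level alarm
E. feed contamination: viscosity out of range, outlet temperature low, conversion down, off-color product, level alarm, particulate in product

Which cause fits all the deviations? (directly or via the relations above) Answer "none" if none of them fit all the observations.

Testing each hypothesis:
(A) control-valve stiction — viscosity out of range match; outlet temperature high match; particulate in product miss; conversion down match; level alarm match
(B) heat-exchanger scaling — viscosity out of range miss; outlet temperature high match; particulate in product match; conversion down match; level alarm match
(C) filter breakthrough — viscosity out of range match; outlet temperature high miss; particulate in product match; conversion down miss; level alarm miss
(D) pump cavitation — viscosity out of range miss; outlet temperature high match; particulate in product match; conversion down match; level alarm match
(E) feed contamination — viscosity out of range match; outlet temperature high miss; particulate in product match; conversion down match; level alarm match
Every candidate fails on at least one observation.

none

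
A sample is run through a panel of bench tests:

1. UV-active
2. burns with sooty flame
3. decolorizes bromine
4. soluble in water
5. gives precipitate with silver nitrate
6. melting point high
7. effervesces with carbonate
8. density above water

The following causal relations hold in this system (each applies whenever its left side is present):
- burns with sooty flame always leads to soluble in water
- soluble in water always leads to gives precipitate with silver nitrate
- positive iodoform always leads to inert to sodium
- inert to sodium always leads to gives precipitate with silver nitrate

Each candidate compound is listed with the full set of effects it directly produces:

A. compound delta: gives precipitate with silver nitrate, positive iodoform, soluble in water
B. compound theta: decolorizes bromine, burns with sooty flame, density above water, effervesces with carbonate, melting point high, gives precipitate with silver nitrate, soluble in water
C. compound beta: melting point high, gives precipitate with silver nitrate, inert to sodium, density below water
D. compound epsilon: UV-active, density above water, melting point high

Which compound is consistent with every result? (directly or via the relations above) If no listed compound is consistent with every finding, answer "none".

none

Per-candidate check:
(A) compound delta — does not account for UV-active, burns with sooty flame, decolorizes bromine, melting point high, effervesces with carbonate, density above water
(B) compound theta — UV-active ✗; burns with sooty flame ✓; decolorizes bromine ✓; soluble in water ✓; gives precipitate with silver nitrate ✓; melting point high ✓; effervesces with carbonate ✓; density above water ✓
(C) compound beta — fails on UV-active, burns with sooty flame, decolorizes bromine, soluble in water, effervesces with carbonate, density above water (predicts density below water, not density above water)
(D) compound epsilon — UV-active ✓; burns with sooty flame ✗; decolorizes bromine ✗; soluble in water ✗; gives precipitate with silver nitrate ✗; melting point high ✓; effervesces with carbonate ✗; density above water ✓
No candidate is consistent with all observations.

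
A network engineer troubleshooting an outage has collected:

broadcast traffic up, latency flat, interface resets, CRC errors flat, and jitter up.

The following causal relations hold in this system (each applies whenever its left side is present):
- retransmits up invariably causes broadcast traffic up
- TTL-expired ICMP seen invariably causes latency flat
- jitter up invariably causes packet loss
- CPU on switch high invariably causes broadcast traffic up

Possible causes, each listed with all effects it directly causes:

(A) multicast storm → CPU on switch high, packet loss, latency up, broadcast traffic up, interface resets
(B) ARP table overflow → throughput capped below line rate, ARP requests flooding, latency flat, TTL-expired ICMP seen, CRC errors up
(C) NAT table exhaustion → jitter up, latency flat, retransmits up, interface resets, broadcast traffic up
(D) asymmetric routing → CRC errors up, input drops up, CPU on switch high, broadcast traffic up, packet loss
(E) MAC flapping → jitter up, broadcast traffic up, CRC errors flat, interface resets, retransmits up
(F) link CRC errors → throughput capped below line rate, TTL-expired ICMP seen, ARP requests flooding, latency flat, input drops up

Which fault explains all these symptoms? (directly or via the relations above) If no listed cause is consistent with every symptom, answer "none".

none

Checking each candidate against the observations:
(A) multicast storm — broadcast traffic up yes; latency flat NO; interface resets yes; CRC errors flat NO; jitter up NO
(B) ARP table overflow — fails on broadcast traffic up, interface resets, CRC errors flat, jitter up (predicts CRC errors up, not CRC errors flat)
(C) NAT table exhaustion — does not account for CRC errors flat
(D) asymmetric routing — broadcast traffic up yes; latency flat NO; interface resets NO; CRC errors flat NO; jitter up NO
(E) MAC flapping — does not account for latency flat
(F) link CRC errors — broadcast traffic up NO; latency flat yes; interface resets NO; CRC errors flat NO; jitter up NO
None of the listed candidates fits everything.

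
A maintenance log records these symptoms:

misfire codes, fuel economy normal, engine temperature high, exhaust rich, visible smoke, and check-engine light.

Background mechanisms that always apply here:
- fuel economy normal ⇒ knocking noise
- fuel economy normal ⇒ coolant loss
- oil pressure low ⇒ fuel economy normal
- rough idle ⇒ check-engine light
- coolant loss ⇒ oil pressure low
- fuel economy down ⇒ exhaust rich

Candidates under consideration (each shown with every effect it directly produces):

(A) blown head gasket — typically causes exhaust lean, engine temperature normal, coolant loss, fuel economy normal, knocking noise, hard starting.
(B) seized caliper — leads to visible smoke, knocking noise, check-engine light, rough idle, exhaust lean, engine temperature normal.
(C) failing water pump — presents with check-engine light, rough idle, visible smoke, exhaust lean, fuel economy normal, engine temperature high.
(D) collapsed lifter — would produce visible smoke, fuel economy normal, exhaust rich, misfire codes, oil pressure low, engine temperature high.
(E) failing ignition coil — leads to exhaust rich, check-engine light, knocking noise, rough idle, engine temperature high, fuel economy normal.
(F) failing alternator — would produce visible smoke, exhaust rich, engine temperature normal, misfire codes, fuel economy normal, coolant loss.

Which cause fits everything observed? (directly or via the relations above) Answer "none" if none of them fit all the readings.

none

For each candidate, compare predicted effects to what was observed:
(A) blown head gasket — misfire codes -; fuel economy normal +; engine temperature high -; exhaust rich -; visible smoke -; check-engine light -
(B) seized caliper — misfire codes -; fuel economy normal -; engine temperature high -; exhaust rich -; visible smoke +; check-engine light +
(C) failing water pump — fails on misfire codes, exhaust rich (predicts exhaust lean, not exhaust rich)
(D) collapsed lifter — misfire codes +; fuel economy normal +; engine temperature high +; exhaust rich +; visible smoke +; check-engine light -
(E) failing ignition coil — does not account for misfire codes, visible smoke
(F) failing alternator — misfire codes +; fuel economy normal +; engine temperature high -; exhaust rich +; visible smoke +; check-engine light -
Every candidate fails on at least one observation.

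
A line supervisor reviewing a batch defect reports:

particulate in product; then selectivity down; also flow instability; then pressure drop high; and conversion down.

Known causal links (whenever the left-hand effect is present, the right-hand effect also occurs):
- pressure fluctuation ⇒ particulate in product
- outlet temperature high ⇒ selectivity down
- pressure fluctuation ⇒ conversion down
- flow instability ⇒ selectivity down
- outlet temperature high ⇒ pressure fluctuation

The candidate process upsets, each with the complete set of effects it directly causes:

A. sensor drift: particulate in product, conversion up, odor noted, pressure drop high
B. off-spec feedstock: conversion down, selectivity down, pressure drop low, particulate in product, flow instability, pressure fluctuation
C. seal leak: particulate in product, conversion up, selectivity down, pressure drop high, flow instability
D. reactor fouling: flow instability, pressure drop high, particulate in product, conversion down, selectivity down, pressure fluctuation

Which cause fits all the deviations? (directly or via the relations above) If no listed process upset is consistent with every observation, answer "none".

D

Testing each hypothesis:
(A) sensor drift — particulate in product ✓; selectivity down ✗; flow instability ✗; pressure drop high ✓; conversion down ✗
(B) off-spec feedstock — particulate in product ✓; selectivity down ✓; flow instability ✓; pressure drop high ✗; conversion down ✓
(C) seal leak — fails on conversion down (predicts conversion up, not conversion down)
(D) reactor fouling — accounts for every observation
(D) is the only candidate with no mismatches.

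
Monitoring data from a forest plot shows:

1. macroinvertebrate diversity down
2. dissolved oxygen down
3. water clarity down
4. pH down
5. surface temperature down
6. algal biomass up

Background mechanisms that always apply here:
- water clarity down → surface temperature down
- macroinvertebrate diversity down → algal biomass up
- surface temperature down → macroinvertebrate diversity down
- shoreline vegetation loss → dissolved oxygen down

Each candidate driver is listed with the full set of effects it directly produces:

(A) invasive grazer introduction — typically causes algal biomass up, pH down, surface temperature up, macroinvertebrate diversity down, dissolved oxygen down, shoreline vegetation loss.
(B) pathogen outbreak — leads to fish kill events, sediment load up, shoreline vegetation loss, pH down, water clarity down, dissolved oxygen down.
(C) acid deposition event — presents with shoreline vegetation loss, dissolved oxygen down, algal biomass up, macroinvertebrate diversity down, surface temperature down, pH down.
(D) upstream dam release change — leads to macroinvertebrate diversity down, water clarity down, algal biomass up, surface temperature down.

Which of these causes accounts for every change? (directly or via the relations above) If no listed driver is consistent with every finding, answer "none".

Checking each candidate against the observations:
(A) invasive grazer introduction — macroinvertebrate diversity down ✓; dissolved oxygen down ✓; water clarity down ✗; pH down ✓; surface temperature down ✗; algal biomass up ✓
(B) pathogen outbreak — accounts for every observation (macroinvertebrate diversity down by water clarity down → surface temperature down → macroinvertebrate diversity down)
(C) acid deposition event — macroinvertebrate diversity down ✓; dissolved oxygen down ✓; water clarity down ✗; pH down ✓; surface temperature down ✓; algal biomass up ✓
(D) upstream dam release change — does not account for dissolved oxygen down, pH down
(B) alone accounts for all the evidence.

B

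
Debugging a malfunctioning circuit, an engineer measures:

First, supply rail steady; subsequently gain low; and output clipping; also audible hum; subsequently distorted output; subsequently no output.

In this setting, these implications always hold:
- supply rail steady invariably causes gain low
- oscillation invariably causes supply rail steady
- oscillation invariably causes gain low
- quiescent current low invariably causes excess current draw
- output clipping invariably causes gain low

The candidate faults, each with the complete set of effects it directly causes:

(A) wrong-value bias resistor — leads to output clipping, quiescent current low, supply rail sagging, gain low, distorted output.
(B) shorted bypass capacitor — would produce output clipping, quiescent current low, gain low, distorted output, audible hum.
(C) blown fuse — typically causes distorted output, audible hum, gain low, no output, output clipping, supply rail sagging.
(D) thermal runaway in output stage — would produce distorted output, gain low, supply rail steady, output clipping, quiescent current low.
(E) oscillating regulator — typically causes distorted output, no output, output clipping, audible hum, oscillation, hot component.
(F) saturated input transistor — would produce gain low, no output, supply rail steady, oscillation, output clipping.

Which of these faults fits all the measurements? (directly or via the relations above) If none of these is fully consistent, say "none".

Checking each candidate against the observations:
(A) wrong-value bias resistor — supply rail steady -; gain low +; output clipping +; audible hum -; distorted output +; no output -
(B) shorted bypass capacitor — does not account for supply rail steady, no output
(C) blown fuse — supply rail steady -; gain low +; output clipping +; audible hum +; distorted output +; no output +
(D) thermal runaway in output stage — does not account for audible hum, no output
(E) oscillating regulator — supply rail steady + (through oscillation → supply rail steady); gain low + (through oscillation → gain low); output clipping +; audible hum +; distorted output +; no output +
(F) saturated input transistor — supply rail steady +; gain low +; output clipping +; audible hum -; distorted output -; no output +
(E) is the only candidate with no mismatches.

E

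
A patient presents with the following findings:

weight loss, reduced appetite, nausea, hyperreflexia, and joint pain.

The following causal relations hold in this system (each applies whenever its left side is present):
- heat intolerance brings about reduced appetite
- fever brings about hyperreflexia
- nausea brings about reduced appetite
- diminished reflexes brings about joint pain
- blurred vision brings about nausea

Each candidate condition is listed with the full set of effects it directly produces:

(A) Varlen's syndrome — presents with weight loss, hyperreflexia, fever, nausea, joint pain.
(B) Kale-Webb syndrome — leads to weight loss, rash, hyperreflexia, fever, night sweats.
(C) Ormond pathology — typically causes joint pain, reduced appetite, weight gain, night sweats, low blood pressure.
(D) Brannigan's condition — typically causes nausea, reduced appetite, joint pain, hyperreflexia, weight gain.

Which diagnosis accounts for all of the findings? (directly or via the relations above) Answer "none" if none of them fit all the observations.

A

For each candidate, compare predicted effects to what was observed:
(A) Varlen's syndrome — accounts for every observation (reduced appetite through nausea → reduced appetite)
(B) Kale-Webb syndrome — weight loss ✓; reduced appetite ✗; nausea ✗; hyperreflexia ✓; joint pain ✗
(C) Ormond pathology — fails on weight loss, nausea, hyperreflexia (predicts weight gain, not weight loss)
(D) Brannigan's condition — fails on weight loss (predicts weight gain, not weight loss)
(A) is the only candidate with no mismatches.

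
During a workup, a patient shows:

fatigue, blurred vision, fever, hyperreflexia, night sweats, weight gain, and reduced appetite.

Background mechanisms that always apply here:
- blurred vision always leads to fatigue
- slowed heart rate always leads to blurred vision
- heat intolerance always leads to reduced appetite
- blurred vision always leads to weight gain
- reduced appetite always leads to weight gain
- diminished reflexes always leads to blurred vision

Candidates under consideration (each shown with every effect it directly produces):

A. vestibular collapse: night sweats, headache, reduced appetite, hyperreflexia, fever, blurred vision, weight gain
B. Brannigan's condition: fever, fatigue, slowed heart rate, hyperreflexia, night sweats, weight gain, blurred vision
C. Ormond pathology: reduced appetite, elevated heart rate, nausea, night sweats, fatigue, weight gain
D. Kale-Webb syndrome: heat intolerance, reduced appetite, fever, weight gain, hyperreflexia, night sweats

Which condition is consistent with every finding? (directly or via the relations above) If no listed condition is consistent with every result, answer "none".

Checking each candidate against the observations:
(A) vestibular collapse — accounts for every observation (fatigue via blurred vision → fatigue)
(B) Brannigan's condition — fatigue match; blurred vision match; fever match; hyperreflexia match; night sweats match; weight gain match; reduced appetite miss
(C) Ormond pathology — does not account for blurred vision, fever, hyperreflexia
(D) Kale-Webb syndrome — fatigue miss; blurred vision miss; fever match; hyperreflexia match; night sweats match; weight gain match; reduced appetite match
Only (A) is consistent with every observation.

A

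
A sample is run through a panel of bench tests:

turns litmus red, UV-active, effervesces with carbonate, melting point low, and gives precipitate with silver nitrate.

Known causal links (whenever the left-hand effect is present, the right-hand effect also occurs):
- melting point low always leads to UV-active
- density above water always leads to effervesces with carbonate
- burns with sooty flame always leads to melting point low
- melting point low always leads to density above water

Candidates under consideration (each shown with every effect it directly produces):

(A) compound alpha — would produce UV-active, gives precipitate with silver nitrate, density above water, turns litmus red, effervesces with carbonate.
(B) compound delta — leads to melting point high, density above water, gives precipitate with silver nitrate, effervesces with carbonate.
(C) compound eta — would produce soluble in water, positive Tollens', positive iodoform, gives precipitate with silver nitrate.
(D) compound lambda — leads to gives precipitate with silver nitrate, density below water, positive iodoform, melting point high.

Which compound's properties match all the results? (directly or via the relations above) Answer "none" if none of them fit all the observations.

none

Testing each hypothesis:
(A) compound alpha — does not account for melting point low
(B) compound delta — turns litmus red -; UV-active -; effervesces with carbonate +; melting point low -; gives precipitate with silver nitrate +
(C) compound eta — turns litmus red -; UV-active -; effervesces with carbonate -; melting point low -; gives precipitate with silver nitrate +
(D) compound lambda — fails on turns litmus red, UV-active, effervesces with carbonate, melting point low (predicts melting point high, not melting point low)
No candidate is consistent with all observations.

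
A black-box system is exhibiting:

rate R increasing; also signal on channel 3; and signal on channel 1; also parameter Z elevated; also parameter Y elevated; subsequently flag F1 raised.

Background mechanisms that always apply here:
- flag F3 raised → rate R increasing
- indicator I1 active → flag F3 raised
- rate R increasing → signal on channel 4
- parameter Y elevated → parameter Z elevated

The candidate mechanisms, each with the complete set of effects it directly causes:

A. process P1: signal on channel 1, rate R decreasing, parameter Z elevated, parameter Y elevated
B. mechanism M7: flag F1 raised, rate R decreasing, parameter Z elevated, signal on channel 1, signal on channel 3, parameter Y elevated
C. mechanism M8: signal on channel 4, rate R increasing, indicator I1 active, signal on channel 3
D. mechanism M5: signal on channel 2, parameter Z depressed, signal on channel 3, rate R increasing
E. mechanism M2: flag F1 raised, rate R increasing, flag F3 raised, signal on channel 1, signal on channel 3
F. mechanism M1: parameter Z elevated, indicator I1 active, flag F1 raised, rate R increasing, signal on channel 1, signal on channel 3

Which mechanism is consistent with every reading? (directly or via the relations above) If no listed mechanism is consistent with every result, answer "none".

none

Checking each candidate against the observations:
(A) process P1 — rate R increasing ✗; signal on channel 3 ✗; signal on channel 1 ✓; parameter Z elevated ✓; parameter Y elevated ✓; flag F1 raised ✗
(B) mechanism M7 — rate R increasing ✗; signal on channel 3 ✓; signal on channel 1 ✓; parameter Z elevated ✓; parameter Y elevated ✓; flag F1 raised ✓
(C) mechanism M8 — does not account for signal on channel 1, parameter Z elevated, parameter Y elevated, flag F1 raised
(D) mechanism M5 — fails on signal on channel 1, parameter Z elevated, parameter Y elevated, flag F1 raised (predicts parameter Z depressed, not parameter Z elevated)
(E) mechanism M2 — rate R increasing ✓; signal on channel 3 ✓; signal on channel 1 ✓; parameter Z elevated ✗; parameter Y elevated ✗; flag F1 raised ✓
(F) mechanism M1 — rate R increasing ✓; signal on channel 3 ✓; signal on channel 1 ✓; parameter Z elevated ✓; parameter Y elevated ✗; flag F1 raised ✓
None of the listed candidates fits everything.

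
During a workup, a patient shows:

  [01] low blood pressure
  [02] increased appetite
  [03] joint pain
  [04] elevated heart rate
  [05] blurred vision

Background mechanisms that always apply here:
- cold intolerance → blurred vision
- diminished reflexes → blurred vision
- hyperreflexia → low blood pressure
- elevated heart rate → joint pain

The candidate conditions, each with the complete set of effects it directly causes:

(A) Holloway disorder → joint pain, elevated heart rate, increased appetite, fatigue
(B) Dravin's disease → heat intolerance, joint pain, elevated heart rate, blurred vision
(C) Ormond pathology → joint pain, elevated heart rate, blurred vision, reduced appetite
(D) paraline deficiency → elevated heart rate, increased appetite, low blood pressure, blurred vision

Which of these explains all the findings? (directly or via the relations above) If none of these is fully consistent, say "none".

Per-candidate check:
(A) Holloway disorder — does not account for low blood pressure, blurred vision
(B) Dravin's disease — low blood pressure NO; increased appetite NO; joint pain yes; elevated heart rate yes; blurred vision yes
(C) Ormond pathology — low blood pressure NO; increased appetite NO; joint pain yes; elevated heart rate yes; blurred vision yes
(D) paraline deficiency — accounts for every observation (joint pain by elevated heart rate → joint pain)
(D) is the only candidate with no mismatches.

D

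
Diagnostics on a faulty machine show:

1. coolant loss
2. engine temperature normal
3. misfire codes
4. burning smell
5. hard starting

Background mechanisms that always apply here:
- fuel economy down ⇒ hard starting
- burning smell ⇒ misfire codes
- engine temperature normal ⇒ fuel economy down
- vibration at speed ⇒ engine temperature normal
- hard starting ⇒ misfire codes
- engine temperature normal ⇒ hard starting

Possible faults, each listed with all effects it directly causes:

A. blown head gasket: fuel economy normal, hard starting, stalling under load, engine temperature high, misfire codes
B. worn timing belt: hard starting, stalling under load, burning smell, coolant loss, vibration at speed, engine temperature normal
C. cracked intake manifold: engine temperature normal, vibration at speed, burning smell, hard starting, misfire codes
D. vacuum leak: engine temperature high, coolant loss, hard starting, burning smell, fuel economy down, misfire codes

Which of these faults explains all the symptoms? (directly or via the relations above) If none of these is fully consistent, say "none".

Testing each hypothesis:
(A) blown head gasket — coolant loss NO; engine temperature normal NO; misfire codes yes; burning smell NO; hard starting yes
(B) worn timing belt — coolant loss yes; engine temperature normal yes; misfire codes yes (via burning smell → misfire codes); burning smell yes; hard starting yes
(C) cracked intake manifold — does not account for coolant loss
(D) vacuum leak — coolant loss yes; engine temperature normal NO; misfire codes yes; burning smell yes; hard starting yes
Only (B) is consistent with every observation.

B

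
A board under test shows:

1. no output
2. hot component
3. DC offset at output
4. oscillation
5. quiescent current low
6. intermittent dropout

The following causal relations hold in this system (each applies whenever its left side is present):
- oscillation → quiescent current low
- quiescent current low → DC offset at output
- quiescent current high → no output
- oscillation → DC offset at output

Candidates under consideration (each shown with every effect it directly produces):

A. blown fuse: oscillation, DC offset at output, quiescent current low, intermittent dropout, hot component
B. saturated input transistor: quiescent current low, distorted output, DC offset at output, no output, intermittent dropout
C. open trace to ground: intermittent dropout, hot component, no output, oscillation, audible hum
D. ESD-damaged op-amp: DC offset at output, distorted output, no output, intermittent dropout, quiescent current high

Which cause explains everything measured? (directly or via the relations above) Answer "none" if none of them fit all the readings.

C

For each candidate, compare predicted effects to what was observed:
(A) blown fuse — does not account for no output
(B) saturated input transistor — no output match; hot component miss; DC offset at output match; oscillation miss; quiescent current low match; intermittent dropout match
(C) open trace to ground — accounts for every observation (DC offset at output through oscillation → DC offset at output)
(D) ESD-damaged op-amp — fails on hot component, oscillation, quiescent current low (predicts quiescent current high, not quiescent current low)
Only (C) is consistent with every observation.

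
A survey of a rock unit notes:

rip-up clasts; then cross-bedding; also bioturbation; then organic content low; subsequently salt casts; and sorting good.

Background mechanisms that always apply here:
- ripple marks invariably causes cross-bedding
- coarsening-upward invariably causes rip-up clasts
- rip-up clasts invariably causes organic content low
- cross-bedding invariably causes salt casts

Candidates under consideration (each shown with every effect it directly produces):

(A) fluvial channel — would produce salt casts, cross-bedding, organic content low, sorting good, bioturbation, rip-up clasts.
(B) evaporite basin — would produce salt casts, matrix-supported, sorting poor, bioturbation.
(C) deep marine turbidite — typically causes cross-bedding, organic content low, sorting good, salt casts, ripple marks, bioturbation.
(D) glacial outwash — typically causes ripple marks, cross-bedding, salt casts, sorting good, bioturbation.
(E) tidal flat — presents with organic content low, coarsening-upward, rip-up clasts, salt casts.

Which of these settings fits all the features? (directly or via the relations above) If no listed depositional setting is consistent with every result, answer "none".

Per-candidate check:
(A) fluvial channel — accounts for every observation
(B) evaporite basin — fails on rip-up clasts, cross-bedding, organic content low, sorting good (predicts sorting poor, not sorting good)
(C) deep marine turbidite — rip-up clasts NO; cross-bedding yes; bioturbation yes; organic content low yes; salt casts yes; sorting good yes
(D) glacial outwash — rip-up clasts NO; cross-bedding yes; bioturbation yes; organic content low NO; salt casts yes; sorting good yes
(E) tidal flat — rip-up clasts yes; cross-bedding NO; bioturbation NO; organic content low yes; salt casts yes; sorting good NO
(A) alone accounts for all the evidence.

A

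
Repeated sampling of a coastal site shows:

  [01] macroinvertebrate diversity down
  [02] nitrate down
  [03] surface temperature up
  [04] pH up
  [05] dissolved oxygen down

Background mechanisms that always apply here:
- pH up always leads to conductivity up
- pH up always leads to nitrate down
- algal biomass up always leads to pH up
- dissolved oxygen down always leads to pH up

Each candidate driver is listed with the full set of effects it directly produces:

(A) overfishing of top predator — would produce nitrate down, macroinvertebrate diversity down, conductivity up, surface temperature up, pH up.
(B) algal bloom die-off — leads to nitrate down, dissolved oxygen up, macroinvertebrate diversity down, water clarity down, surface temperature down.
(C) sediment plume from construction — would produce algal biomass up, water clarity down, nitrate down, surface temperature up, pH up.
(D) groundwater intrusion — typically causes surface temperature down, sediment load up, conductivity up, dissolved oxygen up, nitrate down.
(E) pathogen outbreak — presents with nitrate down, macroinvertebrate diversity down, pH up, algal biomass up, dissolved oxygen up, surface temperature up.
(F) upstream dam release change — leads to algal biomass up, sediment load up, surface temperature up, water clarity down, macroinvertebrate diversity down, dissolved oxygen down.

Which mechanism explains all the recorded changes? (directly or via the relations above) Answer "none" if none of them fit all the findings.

Per-candidate check:
(A) overfishing of top predator — does not account for dissolved oxygen down
(B) algal bloom die-off — macroinvertebrate diversity down +; nitrate down +; surface temperature up -; pH up -; dissolved oxygen down -
(C) sediment plume from construction — does not account for macroinvertebrate diversity down, dissolved oxygen down
(D) groundwater intrusion — macroinvertebrate diversity down -; nitrate down +; surface temperature up -; pH up -; dissolved oxygen down -
(E) pathogen outbreak — macroinvertebrate diversity down +; nitrate down +; surface temperature up +; pH up +; dissolved oxygen down -
(F) upstream dam release change — macroinvertebrate diversity down +; nitrate down + (by dissolved oxygen down → pH up → nitrate down); surface temperature up +; pH up + (by dissolved oxygen down → pH up); dissolved oxygen down +
Only (F) is consistent with every observation.

F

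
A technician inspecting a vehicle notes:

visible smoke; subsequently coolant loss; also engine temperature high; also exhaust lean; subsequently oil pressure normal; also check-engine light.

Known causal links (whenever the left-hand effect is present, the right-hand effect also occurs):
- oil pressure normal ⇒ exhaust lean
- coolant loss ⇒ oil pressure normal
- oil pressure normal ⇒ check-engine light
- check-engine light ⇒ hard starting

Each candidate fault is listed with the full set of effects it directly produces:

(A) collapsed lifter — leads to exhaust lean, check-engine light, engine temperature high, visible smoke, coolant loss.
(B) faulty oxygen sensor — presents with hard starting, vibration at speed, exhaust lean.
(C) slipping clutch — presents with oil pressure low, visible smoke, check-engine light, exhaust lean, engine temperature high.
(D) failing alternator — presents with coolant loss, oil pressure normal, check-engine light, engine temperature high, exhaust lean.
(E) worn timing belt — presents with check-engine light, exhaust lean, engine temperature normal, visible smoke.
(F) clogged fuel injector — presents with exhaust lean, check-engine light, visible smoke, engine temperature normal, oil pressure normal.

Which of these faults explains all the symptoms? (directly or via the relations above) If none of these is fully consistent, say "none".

A

Testing each hypothesis:
(A) collapsed lifter — accounts for every observation (oil pressure normal via coolant loss → oil pressure normal)
(B) faulty oxygen sensor — visible smoke ✗; coolant loss ✗; engine temperature high ✗; exhaust lean ✓; oil pressure normal ✗; check-engine light ✗
(C) slipping clutch — fails on coolant loss, oil pressure normal (predicts oil pressure low, not oil pressure normal)
(D) failing alternator — visible smoke ✗; coolant loss ✓; engine temperature high ✓; exhaust lean ✓; oil pressure normal ✓; check-engine light ✓
(E) worn timing belt — fails on coolant loss, engine temperature high, oil pressure normal (predicts engine temperature normal, not engine temperature high)
(F) clogged fuel injector — fails on coolant loss, engine temperature high (predicts engine temperature normal, not engine temperature high)
(A) is the only candidate with no mismatches.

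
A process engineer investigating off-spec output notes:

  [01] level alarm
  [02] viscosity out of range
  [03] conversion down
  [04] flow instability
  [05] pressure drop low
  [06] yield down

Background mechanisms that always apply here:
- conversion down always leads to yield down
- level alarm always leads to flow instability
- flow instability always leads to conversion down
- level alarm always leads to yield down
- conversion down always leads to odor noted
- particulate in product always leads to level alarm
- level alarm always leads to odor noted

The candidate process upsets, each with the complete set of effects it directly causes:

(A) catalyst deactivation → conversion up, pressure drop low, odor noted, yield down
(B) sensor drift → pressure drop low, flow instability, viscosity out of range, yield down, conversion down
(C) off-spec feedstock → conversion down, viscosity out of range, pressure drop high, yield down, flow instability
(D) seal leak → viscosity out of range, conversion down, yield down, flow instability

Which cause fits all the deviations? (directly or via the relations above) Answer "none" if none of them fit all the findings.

Per-candidate check:
(A) catalyst deactivation — level alarm NO; viscosity out of range NO; conversion down NO; flow instability NO; pressure drop low yes; yield down yes
(B) sensor drift — does not account for level alarm
(C) off-spec feedstock — fails on level alarm, pressure drop low (predicts pressure drop high, not pressure drop low)
(D) seal leak — level alarm NO; viscosity out of range yes; conversion down yes; flow instability yes; pressure drop low NO; yield down yes
No candidate is consistent with all observations.

none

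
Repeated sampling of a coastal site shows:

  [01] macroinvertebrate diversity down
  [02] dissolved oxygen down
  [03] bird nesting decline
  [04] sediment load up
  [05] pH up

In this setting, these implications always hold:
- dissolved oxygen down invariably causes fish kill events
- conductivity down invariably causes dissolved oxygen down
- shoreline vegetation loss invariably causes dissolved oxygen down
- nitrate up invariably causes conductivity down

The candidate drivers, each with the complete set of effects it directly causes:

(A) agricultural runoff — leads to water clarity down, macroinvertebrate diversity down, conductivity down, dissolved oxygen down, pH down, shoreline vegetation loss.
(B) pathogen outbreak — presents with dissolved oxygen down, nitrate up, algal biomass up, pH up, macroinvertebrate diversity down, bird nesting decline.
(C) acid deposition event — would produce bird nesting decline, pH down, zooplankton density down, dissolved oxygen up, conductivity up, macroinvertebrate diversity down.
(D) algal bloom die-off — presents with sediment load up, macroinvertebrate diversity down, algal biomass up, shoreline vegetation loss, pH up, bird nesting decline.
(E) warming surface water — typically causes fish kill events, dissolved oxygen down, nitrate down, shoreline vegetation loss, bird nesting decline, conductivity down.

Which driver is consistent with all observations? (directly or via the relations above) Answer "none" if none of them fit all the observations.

D

Testing each hypothesis:
(A) agricultural runoff — fails on bird nesting decline, sediment load up, pH up (predicts pH down, not pH up)
(B) pathogen outbreak — macroinvertebrate diversity down ✓; dissolved oxygen down ✓; bird nesting decline ✓; sediment load up ✗; pH up ✓
(C) acid deposition event — fails on dissolved oxygen down, sediment load up, pH up (predicts dissolved oxygen up, not dissolved oxygen down; predicts pH down, not pH up)
(D) algal bloom die-off — accounts for every observation (dissolved oxygen down through shoreline vegetation loss → dissolved oxygen down)
(E) warming surface water — does not account for macroinvertebrate diversity down, sediment load up, pH up
(D) alone accounts for all the evidence.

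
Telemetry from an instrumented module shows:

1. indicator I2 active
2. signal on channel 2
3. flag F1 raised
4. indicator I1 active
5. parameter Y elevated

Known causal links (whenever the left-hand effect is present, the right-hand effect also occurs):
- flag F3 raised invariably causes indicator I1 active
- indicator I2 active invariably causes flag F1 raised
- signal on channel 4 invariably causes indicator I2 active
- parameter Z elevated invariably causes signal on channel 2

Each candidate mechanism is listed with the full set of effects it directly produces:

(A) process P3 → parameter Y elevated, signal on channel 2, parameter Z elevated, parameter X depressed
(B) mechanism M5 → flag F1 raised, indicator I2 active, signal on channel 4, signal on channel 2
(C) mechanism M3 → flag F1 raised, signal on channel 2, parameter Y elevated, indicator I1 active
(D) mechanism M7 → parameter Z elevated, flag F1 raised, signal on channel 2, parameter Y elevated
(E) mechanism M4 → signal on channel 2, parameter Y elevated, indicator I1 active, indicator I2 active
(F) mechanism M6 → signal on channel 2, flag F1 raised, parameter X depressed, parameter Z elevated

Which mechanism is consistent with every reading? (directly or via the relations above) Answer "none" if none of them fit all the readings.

E

For each candidate, compare predicted effects to what was observed:
(A) process P3 — indicator I2 active miss; signal on channel 2 match; flag F1 raised miss; indicator I1 active miss; parameter Y elevated match
(B) mechanism M5 — indicator I2 active match; signal on channel 2 match; flag F1 raised match; indicator I1 active miss; parameter Y elevated miss
(C) mechanism M3 — does not account for indicator I2 active
(D) mechanism M7 — indicator I2 active miss; signal on channel 2 match; flag F1 raised match; indicator I1 active miss; parameter Y elevated match
(E) mechanism M4 — indicator I2 active match; signal on channel 2 match; flag F1 raised match (via indicator I2 active → flag F1 raised); indicator I1 active match; parameter Y elevated match
(F) mechanism M6 — indicator I2 active miss; signal on channel 2 match; flag F1 raised match; indicator I1 active miss; parameter Y elevated miss
(E) alone accounts for all the evidence.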